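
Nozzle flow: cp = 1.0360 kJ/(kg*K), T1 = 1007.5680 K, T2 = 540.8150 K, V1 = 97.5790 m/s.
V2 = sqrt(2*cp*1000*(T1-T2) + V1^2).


dT = 466.7530 K
2*cp*1000*dT = 967112.2160
V1^2 = 9521.6612
V2 = sqrt(976633.8772) = 988.2479 m/s

988.2479 m/s


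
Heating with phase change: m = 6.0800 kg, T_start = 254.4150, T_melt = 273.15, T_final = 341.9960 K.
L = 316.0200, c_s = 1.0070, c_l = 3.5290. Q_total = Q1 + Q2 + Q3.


Q1 (sensible, solid) = 6.0800 * 1.0070 * 18.7350 = 114.7062 kJ
Q2 (latent) = 6.0800 * 316.0200 = 1921.4016 kJ
Q3 (sensible, liquid) = 6.0800 * 3.5290 * 68.8460 = 1477.1818 kJ
Q_total = 3513.2896 kJ

3513.2896 kJ


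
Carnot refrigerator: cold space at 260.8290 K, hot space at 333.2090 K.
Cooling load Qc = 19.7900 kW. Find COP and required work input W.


COP = 260.8290 / 72.3800 = 3.6036
W = 19.7900 / 3.6036 = 5.4917 kW

COP = 3.6036, W = 5.4917 kW


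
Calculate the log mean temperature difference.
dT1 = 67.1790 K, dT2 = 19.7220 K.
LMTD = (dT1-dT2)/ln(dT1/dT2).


dT1/dT2 = 3.4063
ln(dT1/dT2) = 1.2256
LMTD = 47.4570 / 1.2256 = 38.7206 K

38.7206 K


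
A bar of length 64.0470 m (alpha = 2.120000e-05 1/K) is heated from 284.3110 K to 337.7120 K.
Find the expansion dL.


dT = 53.4010 K
dL = 2.120000e-05 * 64.0470 * 53.4010 = 0.072508 m
L_final = 64.119508 m

dL = 0.072508 m


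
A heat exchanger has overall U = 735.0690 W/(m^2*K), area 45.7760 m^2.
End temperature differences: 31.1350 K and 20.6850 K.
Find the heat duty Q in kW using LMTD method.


LMTD = 25.5549 K
Q = 735.0690 * 45.7760 * 25.5549 = 859883.9900 W = 859.8840 kW

859.8840 kW


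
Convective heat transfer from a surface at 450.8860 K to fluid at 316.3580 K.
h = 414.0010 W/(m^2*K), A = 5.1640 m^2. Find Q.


dT = 134.5280 K
Q = 414.0010 * 5.1640 * 134.5280 = 287607.5678 W

287607.5678 W


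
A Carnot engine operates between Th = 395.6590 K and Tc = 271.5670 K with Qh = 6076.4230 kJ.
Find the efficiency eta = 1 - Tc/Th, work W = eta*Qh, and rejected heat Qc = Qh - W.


eta = 1 - 271.5670/395.6590 = 0.3136
W = 0.3136 * 6076.4230 = 1905.7711 kJ
Qc = 6076.4230 - 1905.7711 = 4170.6519 kJ

eta = 31.3634%, W = 1905.7711 kJ, Qc = 4170.6519 kJ


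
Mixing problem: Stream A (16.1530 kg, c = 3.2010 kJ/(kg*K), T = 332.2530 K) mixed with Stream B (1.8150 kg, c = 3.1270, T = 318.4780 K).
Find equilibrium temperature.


num = 18986.9150
den = 57.3813
Tf = 330.8905 K

330.8905 K


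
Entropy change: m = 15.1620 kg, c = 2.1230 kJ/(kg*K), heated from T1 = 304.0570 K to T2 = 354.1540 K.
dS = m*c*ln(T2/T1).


T2/T1 = 1.1648
ln(T2/T1) = 0.1525
dS = 15.1620 * 2.1230 * 0.1525 = 4.9093 kJ/K

4.9093 kJ/K


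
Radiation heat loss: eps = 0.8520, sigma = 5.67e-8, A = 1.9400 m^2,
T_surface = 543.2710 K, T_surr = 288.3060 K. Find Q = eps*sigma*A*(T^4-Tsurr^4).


T^4 = 8.7110e+10
Tsurr^4 = 6.9090e+09
Q = 0.8520 * 5.67e-8 * 1.9400 * 8.0201e+10 = 7516.2656 W

7516.2656 W


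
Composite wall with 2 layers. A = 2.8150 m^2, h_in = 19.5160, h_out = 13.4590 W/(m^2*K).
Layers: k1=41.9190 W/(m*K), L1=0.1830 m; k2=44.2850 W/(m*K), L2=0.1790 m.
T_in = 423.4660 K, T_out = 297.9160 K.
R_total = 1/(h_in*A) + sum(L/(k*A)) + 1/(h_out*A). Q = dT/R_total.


R_conv_in = 1/(19.5160*2.8150) = 0.0182
R_1 = 0.1830/(41.9190*2.8150) = 0.0016
R_2 = 0.1790/(44.2850*2.8150) = 0.0014
R_conv_out = 1/(13.4590*2.8150) = 0.0264
R_total = 0.0476 K/W
Q = 125.5500 / 0.0476 = 2638.5247 W

R_total = 0.0476 K/W, Q = 2638.5247 W


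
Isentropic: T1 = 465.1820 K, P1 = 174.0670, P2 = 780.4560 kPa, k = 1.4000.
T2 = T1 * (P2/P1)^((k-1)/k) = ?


(k-1)/k = 0.2857
(P2/P1)^exp = 1.5353
T2 = 465.1820 * 1.5353 = 714.1731 K

714.1731 K


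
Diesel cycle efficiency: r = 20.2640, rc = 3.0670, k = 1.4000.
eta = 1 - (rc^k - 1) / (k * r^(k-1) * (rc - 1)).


r^(k-1) = 3.3319
rc^k = 4.8017
eta = 0.6057 = 60.5702%

60.5702%


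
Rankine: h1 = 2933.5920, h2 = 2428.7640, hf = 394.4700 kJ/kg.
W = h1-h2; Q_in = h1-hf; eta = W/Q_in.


W = 504.8280 kJ/kg
Q_in = 2539.1220 kJ/kg
eta = 0.1988 = 19.8820%

eta = 19.8820%


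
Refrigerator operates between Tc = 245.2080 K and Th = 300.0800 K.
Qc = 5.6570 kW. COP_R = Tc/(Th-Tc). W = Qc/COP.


COP = 245.2080 / 54.8720 = 4.4687
W = 5.6570 / 4.4687 = 1.2659 kW

COP = 4.4687, W = 1.2659 kW


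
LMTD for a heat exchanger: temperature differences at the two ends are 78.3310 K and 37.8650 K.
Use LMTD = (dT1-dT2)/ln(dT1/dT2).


dT1/dT2 = 2.0687
ln(dT1/dT2) = 0.7269
LMTD = 40.4660 / 0.7269 = 55.6680 K

55.6680 K


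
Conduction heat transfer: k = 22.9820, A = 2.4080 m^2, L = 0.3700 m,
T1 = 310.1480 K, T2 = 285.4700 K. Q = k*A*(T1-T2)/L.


dT = 24.6780 K
Q = 22.9820 * 2.4080 * 24.6780 / 0.3700 = 3691.0722 W

3691.0722 W


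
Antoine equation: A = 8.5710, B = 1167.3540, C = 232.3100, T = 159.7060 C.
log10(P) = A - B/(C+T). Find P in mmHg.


C+T = 392.0160
B/(C+T) = 2.9778
log10(P) = 8.5710 - 2.9778 = 5.5932
P = 10^5.5932 = 391902.1682 mmHg

391902.1682 mmHg


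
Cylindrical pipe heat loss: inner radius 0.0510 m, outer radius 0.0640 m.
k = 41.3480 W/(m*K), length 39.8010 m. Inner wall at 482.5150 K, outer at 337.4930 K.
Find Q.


dT = 145.0220 K
ln(ro/ri) = 0.2271
Q = 2*pi*41.3480*39.8010*145.0220 / 0.2271 = 6604295.4350 W

6604295.4350 W


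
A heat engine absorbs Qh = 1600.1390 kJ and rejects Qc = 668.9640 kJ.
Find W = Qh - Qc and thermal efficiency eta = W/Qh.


W = 1600.1390 - 668.9640 = 931.1750 kJ
eta = 931.1750 / 1600.1390 = 0.5819 = 58.1934%

W = 931.1750 kJ, eta = 58.1934%


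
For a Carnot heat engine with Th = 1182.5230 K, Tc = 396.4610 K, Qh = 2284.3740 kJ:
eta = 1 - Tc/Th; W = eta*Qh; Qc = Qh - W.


eta = 1 - 396.4610/1182.5230 = 0.6647
W = 0.6647 * 2284.3740 = 1518.4987 kJ
Qc = 2284.3740 - 1518.4987 = 765.8753 kJ

eta = 66.4733%, W = 1518.4987 kJ, Qc = 765.8753 kJ


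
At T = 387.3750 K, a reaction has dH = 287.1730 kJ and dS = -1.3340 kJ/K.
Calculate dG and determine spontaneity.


T*dS = 387.3750 * -1.3340 = -516.7582 kJ
dG = 287.1730 + 516.7582 = 803.9312 kJ (non-spontaneous)

dG = 803.9312 kJ, non-spontaneous


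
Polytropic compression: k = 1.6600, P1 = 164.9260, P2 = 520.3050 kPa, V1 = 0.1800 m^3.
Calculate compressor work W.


(k-1)/k = 0.3976
(P2/P1)^exp = 1.5790
W = 2.5152 * 164.9260 * 0.1800 * (1.5790 - 1) = 43.2327 kJ

43.2327 kJ


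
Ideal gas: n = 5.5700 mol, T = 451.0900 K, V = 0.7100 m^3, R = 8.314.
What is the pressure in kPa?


P = nRT/V = 5.5700 * 8.314 * 451.0900 / 0.7100
= 20889.5178 / 0.7100 = 29421.8560 Pa = 29.4219 kPa

29.4219 kPa


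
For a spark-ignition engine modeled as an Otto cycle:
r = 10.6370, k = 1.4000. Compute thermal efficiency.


r^(k-1) = 2.5747
eta = 1 - 1/2.5747 = 0.6116 = 61.1606%

61.1606%


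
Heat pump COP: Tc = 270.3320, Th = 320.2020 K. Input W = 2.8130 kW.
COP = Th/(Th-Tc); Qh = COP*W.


COP = 320.2020 / 49.8700 = 6.4207
Qh = 6.4207 * 2.8130 = 18.0615 kW

COP = 6.4207, Qh = 18.0615 kW


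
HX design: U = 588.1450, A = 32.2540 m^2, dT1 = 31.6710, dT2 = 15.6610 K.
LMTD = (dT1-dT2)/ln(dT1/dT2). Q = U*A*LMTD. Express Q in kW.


LMTD = 22.7341 K
Q = 588.1450 * 32.2540 * 22.7341 = 431266.8751 W = 431.2669 kW

431.2669 kW


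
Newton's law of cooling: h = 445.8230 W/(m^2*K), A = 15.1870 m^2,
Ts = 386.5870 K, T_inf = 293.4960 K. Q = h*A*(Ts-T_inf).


dT = 93.0910 K
Q = 445.8230 * 15.1870 * 93.0910 = 630292.5278 W

630292.5278 W


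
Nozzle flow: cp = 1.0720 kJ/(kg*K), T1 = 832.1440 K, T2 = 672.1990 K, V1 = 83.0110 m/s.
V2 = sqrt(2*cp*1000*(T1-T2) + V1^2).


dT = 159.9450 K
2*cp*1000*dT = 342922.0800
V1^2 = 6890.8261
V2 = sqrt(349812.9061) = 591.4498 m/s

591.4498 m/s


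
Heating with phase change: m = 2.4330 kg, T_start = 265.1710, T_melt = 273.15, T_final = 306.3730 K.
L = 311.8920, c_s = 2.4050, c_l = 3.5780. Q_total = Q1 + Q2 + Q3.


Q1 (sensible, solid) = 2.4330 * 2.4050 * 7.9790 = 46.6880 kJ
Q2 (latent) = 2.4330 * 311.8920 = 758.8332 kJ
Q3 (sensible, liquid) = 2.4330 * 3.5780 * 33.2230 = 289.2153 kJ
Q_total = 1094.7366 kJ

1094.7366 kJ


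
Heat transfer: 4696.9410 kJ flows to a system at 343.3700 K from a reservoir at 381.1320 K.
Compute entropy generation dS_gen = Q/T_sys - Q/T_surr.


dS_sys = 4696.9410/343.3700 = 13.6789 kJ/K
dS_surr = -4696.9410/381.1320 = -12.3237 kJ/K
dS_gen = 13.6789 - 12.3237 = 1.3553 kJ/K (irreversible)

dS_gen = 1.3553 kJ/K, irreversible


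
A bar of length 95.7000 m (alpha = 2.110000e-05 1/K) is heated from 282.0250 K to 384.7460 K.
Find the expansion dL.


dT = 102.7210 K
dL = 2.110000e-05 * 95.7000 * 102.7210 = 0.207421 m
L_final = 95.907421 m

dL = 0.207421 m


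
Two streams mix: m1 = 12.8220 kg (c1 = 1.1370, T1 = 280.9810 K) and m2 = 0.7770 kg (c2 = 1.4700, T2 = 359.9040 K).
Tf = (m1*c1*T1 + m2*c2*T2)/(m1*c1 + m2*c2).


num = 4507.3923
den = 15.7208
Tf = 286.7151 K

286.7151 K


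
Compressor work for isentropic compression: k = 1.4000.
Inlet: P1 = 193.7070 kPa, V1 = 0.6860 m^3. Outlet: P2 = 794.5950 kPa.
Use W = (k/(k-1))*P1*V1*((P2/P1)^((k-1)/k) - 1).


(k-1)/k = 0.2857
(P2/P1)^exp = 1.4967
W = 3.5000 * 193.7070 * 0.6860 * (1.4967 - 1) = 231.0237 kJ

231.0237 kJ


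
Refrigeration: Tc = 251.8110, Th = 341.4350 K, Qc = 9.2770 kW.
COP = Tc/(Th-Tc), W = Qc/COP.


COP = 251.8110 / 89.6240 = 2.8096
W = 9.2770 / 2.8096 = 3.3018 kW

COP = 2.8096, W = 3.3018 kW


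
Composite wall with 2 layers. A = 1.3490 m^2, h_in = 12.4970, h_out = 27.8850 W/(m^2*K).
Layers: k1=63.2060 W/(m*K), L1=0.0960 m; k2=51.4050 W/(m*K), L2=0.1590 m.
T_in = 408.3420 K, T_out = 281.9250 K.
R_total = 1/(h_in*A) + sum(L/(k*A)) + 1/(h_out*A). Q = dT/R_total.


R_conv_in = 1/(12.4970*1.3490) = 0.0593
R_1 = 0.0960/(63.2060*1.3490) = 0.0011
R_2 = 0.1590/(51.4050*1.3490) = 0.0023
R_conv_out = 1/(27.8850*1.3490) = 0.0266
R_total = 0.0893 K/W
Q = 126.4170 / 0.0893 = 1415.3266 W

R_total = 0.0893 K/W, Q = 1415.3266 W


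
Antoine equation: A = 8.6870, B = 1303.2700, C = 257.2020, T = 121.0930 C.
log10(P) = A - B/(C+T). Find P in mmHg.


C+T = 378.2950
B/(C+T) = 3.4451
log10(P) = 8.6870 - 3.4451 = 5.2419
P = 10^5.2419 = 174535.7577 mmHg

174535.7577 mmHg


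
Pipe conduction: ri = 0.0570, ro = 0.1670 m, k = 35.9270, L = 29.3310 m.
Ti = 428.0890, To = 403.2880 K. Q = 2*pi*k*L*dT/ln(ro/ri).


dT = 24.8010 K
ln(ro/ri) = 1.0749
Q = 2*pi*35.9270*29.3310*24.8010 / 1.0749 = 152760.6975 W

152760.6975 W


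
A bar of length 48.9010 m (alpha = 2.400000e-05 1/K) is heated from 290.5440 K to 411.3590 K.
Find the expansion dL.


dT = 120.8150 K
dL = 2.400000e-05 * 48.9010 * 120.8150 = 0.141791 m
L_final = 49.042791 m

dL = 0.141791 m


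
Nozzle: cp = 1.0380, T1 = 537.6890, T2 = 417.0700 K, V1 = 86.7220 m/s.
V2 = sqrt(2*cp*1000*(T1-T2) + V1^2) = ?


dT = 120.6190 K
2*cp*1000*dT = 250405.0440
V1^2 = 7520.7053
V2 = sqrt(257925.7493) = 507.8639 m/s

507.8639 m/s


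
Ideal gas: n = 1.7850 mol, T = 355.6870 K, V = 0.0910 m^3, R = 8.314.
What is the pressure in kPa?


P = nRT/V = 1.7850 * 8.314 * 355.6870 / 0.0910
= 5278.5694 / 0.0910 = 58006.2568 Pa = 58.0063 kPa

58.0063 kPa


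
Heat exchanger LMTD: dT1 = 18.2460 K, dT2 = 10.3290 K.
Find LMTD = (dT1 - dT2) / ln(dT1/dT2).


dT1/dT2 = 1.7665
ln(dT1/dT2) = 0.5690
LMTD = 7.9170 / 0.5690 = 13.9141 K

13.9141 K


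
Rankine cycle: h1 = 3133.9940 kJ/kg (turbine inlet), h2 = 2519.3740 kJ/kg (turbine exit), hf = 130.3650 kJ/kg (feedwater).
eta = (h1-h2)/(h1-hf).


W = 614.6200 kJ/kg
Q_in = 3003.6290 kJ/kg
eta = 0.2046 = 20.4626%

eta = 20.4626%


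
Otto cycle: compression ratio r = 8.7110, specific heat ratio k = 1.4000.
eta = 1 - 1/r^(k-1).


r^(k-1) = 2.3770
eta = 1 - 1/2.3770 = 0.5793 = 57.9300%

57.9300%


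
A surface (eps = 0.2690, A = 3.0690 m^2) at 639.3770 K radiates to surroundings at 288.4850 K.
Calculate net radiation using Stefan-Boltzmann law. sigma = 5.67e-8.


T^4 = 1.6712e+11
Tsurr^4 = 6.9262e+09
Q = 0.2690 * 5.67e-8 * 3.0690 * 1.6019e+11 = 7498.5556 W

7498.5556 W


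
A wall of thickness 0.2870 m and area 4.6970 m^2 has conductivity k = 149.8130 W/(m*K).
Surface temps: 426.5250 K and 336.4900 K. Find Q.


dT = 90.0350 K
Q = 149.8130 * 4.6970 * 90.0350 / 0.2870 = 220749.4007 W

220749.4007 W


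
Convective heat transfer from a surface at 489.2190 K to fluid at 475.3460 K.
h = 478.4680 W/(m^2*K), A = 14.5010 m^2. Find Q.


dT = 13.8730 K
Q = 478.4680 * 14.5010 * 13.8730 = 96254.5430 W

96254.5430 W


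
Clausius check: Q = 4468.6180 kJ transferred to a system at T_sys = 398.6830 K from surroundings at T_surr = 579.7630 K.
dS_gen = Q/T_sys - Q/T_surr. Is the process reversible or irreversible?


dS_sys = 4468.6180/398.6830 = 11.2084 kJ/K
dS_surr = -4468.6180/579.7630 = -7.7077 kJ/K
dS_gen = 11.2084 - 7.7077 = 3.5008 kJ/K (irreversible)

dS_gen = 3.5008 kJ/K, irreversible


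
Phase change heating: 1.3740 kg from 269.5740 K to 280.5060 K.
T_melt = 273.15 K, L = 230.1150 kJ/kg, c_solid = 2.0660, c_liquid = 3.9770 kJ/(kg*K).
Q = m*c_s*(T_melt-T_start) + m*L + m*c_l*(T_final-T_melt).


Q1 (sensible, solid) = 1.3740 * 2.0660 * 3.5760 = 10.1511 kJ
Q2 (latent) = 1.3740 * 230.1150 = 316.1780 kJ
Q3 (sensible, liquid) = 1.3740 * 3.9770 * 7.3560 = 40.1961 kJ
Q_total = 366.5253 kJ

366.5253 kJ


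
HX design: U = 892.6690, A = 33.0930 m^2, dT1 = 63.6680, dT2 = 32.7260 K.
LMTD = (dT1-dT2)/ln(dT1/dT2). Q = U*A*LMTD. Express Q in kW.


LMTD = 46.4935 K
Q = 892.6690 * 33.0930 * 46.4935 = 1373469.2632 W = 1373.4693 kW

1373.4693 kW


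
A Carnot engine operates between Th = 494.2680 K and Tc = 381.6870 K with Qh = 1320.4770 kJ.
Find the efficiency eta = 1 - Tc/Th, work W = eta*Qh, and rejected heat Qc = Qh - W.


eta = 1 - 381.6870/494.2680 = 0.2278
W = 0.2278 * 1320.4770 = 300.7693 kJ
Qc = 1320.4770 - 300.7693 = 1019.7077 kJ

eta = 22.7773%, W = 300.7693 kJ, Qc = 1019.7077 kJ


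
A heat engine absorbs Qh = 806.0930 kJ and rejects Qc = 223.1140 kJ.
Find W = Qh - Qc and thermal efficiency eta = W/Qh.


W = 806.0930 - 223.1140 = 582.9790 kJ
eta = 582.9790 / 806.0930 = 0.7232 = 72.3216%

W = 582.9790 kJ, eta = 72.3216%


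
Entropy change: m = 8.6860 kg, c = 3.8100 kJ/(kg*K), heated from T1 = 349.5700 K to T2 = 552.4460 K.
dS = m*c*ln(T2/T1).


T2/T1 = 1.5804
ln(T2/T1) = 0.4577
dS = 8.6860 * 3.8100 * 0.4577 = 15.1454 kJ/K

15.1454 kJ/K


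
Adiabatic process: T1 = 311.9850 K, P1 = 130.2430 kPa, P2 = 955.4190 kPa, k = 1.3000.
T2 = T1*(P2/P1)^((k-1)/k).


(k-1)/k = 0.2308
(P2/P1)^exp = 1.5839
T2 = 311.9850 * 1.5839 = 494.1406 K

494.1406 K


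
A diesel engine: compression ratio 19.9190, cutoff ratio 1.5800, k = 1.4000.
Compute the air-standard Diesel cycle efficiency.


r^(k-1) = 3.3091
rc^k = 1.8972
eta = 0.6661 = 66.6081%

66.6081%


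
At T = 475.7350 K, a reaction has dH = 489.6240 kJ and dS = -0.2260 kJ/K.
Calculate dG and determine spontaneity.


T*dS = 475.7350 * -0.2260 = -107.5161 kJ
dG = 489.6240 + 107.5161 = 597.1401 kJ (non-spontaneous)

dG = 597.1401 kJ, non-spontaneous


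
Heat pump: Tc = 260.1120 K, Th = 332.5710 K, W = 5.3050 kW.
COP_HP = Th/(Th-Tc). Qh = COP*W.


COP = 332.5710 / 72.4590 = 4.5898
Qh = 4.5898 * 5.3050 = 24.3488 kW

COP = 4.5898, Qh = 24.3488 kW


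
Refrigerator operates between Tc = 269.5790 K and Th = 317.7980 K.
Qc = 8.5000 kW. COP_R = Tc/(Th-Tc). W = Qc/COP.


COP = 269.5790 / 48.2190 = 5.5907
W = 8.5000 / 5.5907 = 1.5204 kW

COP = 5.5907, W = 1.5204 kW


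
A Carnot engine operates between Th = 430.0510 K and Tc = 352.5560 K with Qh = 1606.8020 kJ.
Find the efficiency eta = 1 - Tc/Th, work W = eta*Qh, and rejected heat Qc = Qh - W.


eta = 1 - 352.5560/430.0510 = 0.1802
W = 0.1802 * 1606.8020 = 289.5450 kJ
Qc = 1606.8020 - 289.5450 = 1317.2570 kJ

eta = 18.0200%, W = 289.5450 kJ, Qc = 1317.2570 kJ


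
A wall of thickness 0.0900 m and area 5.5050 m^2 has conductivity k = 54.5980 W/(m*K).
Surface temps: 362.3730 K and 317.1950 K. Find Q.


dT = 45.1780 K
Q = 54.5980 * 5.5050 * 45.1780 / 0.0900 = 150875.4398 W

150875.4398 W


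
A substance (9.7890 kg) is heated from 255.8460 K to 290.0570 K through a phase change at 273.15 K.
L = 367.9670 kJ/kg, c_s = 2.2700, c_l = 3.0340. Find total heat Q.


Q1 (sensible, solid) = 9.7890 * 2.2700 * 17.3040 = 384.5127 kJ
Q2 (latent) = 9.7890 * 367.9670 = 3602.0290 kJ
Q3 (sensible, liquid) = 9.7890 * 3.0340 * 16.9070 = 502.1350 kJ
Q_total = 4488.6766 kJ

4488.6766 kJ


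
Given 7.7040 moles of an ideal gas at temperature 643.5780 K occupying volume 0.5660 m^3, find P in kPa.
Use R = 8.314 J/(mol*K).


P = nRT/V = 7.7040 * 8.314 * 643.5780 / 0.5660
= 41221.8505 / 0.5660 = 72830.1246 Pa = 72.8301 kPa

72.8301 kPa


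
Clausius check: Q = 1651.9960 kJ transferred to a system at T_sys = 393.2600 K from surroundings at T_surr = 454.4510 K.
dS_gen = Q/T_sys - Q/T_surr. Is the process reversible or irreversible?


dS_sys = 1651.9960/393.2600 = 4.2008 kJ/K
dS_surr = -1651.9960/454.4510 = -3.6351 kJ/K
dS_gen = 4.2008 - 3.6351 = 0.5656 kJ/K (irreversible)

dS_gen = 0.5656 kJ/K, irreversible


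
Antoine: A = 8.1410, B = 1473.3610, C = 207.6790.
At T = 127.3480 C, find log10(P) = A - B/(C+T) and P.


C+T = 335.0270
B/(C+T) = 4.3977
log10(P) = 8.1410 - 4.3977 = 3.7433
P = 10^3.7433 = 5536.8392 mmHg

5536.8392 mmHg


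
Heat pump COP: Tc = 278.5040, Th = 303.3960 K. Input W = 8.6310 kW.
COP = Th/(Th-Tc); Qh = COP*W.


COP = 303.3960 / 24.8920 = 12.1885
Qh = 12.1885 * 8.6310 = 105.1989 kW

COP = 12.1885, Qh = 105.1989 kW


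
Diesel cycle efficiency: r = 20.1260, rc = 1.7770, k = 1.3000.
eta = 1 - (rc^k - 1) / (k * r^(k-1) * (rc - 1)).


r^(k-1) = 2.4611
rc^k = 2.1115
eta = 0.5529 = 55.2881%

55.2881%


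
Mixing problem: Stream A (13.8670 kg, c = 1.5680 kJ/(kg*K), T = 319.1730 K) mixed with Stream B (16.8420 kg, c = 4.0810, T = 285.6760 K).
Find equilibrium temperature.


num = 26575.0646
den = 90.4757
Tf = 293.7261 K

293.7261 K


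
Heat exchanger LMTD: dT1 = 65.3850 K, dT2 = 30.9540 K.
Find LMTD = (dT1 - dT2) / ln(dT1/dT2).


dT1/dT2 = 2.1123
ln(dT1/dT2) = 0.7478
LMTD = 34.4310 / 0.7478 = 46.0436 K

46.0436 K


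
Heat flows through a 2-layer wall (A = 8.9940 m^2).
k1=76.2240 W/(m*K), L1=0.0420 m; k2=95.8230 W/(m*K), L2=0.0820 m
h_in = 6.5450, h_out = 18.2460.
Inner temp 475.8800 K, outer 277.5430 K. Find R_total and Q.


R_conv_in = 1/(6.5450*8.9940) = 0.0170
R_1 = 0.0420/(76.2240*8.9940) = 6.1264e-05
R_2 = 0.0820/(95.8230*8.9940) = 9.5146e-05
R_conv_out = 1/(18.2460*8.9940) = 0.0061
R_total = 0.0232 K/W
Q = 198.3370 / 0.0232 = 8535.0655 W

R_total = 0.0232 K/W, Q = 8535.0655 W


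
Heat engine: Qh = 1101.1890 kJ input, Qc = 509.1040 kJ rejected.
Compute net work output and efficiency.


W = 1101.1890 - 509.1040 = 592.0850 kJ
eta = 592.0850 / 1101.1890 = 0.5377 = 53.7678%

W = 592.0850 kJ, eta = 53.7678%


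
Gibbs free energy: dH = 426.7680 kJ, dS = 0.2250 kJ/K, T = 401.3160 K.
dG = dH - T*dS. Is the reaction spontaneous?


T*dS = 401.3160 * 0.2250 = 90.2961 kJ
dG = 426.7680 - 90.2961 = 336.4719 kJ (non-spontaneous)

dG = 336.4719 kJ, non-spontaneous


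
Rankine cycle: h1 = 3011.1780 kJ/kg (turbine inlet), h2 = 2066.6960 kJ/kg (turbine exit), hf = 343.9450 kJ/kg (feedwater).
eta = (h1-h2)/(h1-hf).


W = 944.4820 kJ/kg
Q_in = 2667.2330 kJ/kg
eta = 0.3541 = 35.4106%

eta = 35.4106%


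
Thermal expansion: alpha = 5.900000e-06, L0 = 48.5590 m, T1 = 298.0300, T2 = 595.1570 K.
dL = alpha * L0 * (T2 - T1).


dT = 297.1270 K
dL = 5.900000e-06 * 48.5590 * 297.1270 = 0.085126 m
L_final = 48.644126 m

dL = 0.085126 m


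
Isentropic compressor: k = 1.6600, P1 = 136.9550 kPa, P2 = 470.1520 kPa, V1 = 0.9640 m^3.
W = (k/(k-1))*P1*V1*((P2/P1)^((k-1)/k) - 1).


(k-1)/k = 0.3976
(P2/P1)^exp = 1.6330
W = 2.5152 * 136.9550 * 0.9640 * (1.6330 - 1) = 210.1792 kJ

210.1792 kJ


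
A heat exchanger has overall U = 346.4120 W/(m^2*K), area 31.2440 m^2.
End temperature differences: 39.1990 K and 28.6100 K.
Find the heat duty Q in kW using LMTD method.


LMTD = 33.6271 K
Q = 346.4120 * 31.2440 * 33.6271 = 363955.9622 W = 363.9560 kW

363.9560 kW


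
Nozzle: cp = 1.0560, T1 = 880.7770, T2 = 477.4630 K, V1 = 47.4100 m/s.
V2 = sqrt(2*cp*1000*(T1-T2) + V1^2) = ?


dT = 403.3140 K
2*cp*1000*dT = 851799.1680
V1^2 = 2247.7081
V2 = sqrt(854046.8761) = 924.1466 m/s

924.1466 m/s


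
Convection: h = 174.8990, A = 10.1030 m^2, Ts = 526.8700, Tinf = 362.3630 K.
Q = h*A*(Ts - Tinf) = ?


dT = 164.5070 K
Q = 174.8990 * 10.1030 * 164.5070 = 290684.6252 W

290684.6252 W


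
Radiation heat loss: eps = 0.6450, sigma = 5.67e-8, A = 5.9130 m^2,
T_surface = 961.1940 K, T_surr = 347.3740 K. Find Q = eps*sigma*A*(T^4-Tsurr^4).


T^4 = 8.5358e+11
Tsurr^4 = 1.4561e+10
Q = 0.6450 * 5.67e-8 * 5.9130 * 8.3902e+11 = 181435.5794 W

181435.5794 W


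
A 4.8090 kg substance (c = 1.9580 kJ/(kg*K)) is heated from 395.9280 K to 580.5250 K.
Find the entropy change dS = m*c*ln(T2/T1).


T2/T1 = 1.4662
ln(T2/T1) = 0.3827
dS = 4.8090 * 1.9580 * 0.3827 = 3.6035 kJ/K

3.6035 kJ/K


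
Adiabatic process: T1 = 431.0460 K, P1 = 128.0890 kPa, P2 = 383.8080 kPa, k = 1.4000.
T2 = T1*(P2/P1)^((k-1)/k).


(k-1)/k = 0.2857
(P2/P1)^exp = 1.3683
T2 = 431.0460 * 1.3683 = 589.7876 K

589.7876 K


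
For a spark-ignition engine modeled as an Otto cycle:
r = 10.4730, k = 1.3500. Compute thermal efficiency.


r^(k-1) = 2.2752
eta = 1 - 1/2.2752 = 0.5605 = 56.0484%

56.0484%


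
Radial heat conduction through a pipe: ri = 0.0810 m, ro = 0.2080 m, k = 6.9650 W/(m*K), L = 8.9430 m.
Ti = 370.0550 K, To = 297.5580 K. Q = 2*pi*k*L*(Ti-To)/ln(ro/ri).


dT = 72.4970 K
ln(ro/ri) = 0.9431
Q = 2*pi*6.9650*8.9430*72.4970 / 0.9431 = 30085.1105 W

30085.1105 W


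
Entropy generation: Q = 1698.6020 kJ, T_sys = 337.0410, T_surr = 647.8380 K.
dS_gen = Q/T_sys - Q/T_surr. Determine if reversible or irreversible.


dS_sys = 1698.6020/337.0410 = 5.0397 kJ/K
dS_surr = -1698.6020/647.8380 = -2.6220 kJ/K
dS_gen = 5.0397 - 2.6220 = 2.4178 kJ/K (irreversible)

dS_gen = 2.4178 kJ/K, irreversible


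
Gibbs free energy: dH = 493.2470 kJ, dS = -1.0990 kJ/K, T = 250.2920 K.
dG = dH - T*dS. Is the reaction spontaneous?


T*dS = 250.2920 * -1.0990 = -275.0709 kJ
dG = 493.2470 + 275.0709 = 768.3179 kJ (non-spontaneous)

dG = 768.3179 kJ, non-spontaneous


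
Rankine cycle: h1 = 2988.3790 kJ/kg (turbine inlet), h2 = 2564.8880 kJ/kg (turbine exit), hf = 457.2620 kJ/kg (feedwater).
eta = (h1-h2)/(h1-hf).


W = 423.4910 kJ/kg
Q_in = 2531.1170 kJ/kg
eta = 0.1673 = 16.7314%

eta = 16.7314%


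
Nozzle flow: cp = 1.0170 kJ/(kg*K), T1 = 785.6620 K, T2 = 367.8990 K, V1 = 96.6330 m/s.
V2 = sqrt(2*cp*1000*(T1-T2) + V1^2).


dT = 417.7630 K
2*cp*1000*dT = 849729.9420
V1^2 = 9337.9367
V2 = sqrt(859067.8787) = 926.8591 m/s

926.8591 m/s


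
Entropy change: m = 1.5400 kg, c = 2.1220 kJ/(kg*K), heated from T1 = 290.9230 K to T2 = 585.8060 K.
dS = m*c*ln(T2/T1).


T2/T1 = 2.0136
ln(T2/T1) = 0.6999
dS = 1.5400 * 2.1220 * 0.6999 = 2.2873 kJ/K

2.2873 kJ/K


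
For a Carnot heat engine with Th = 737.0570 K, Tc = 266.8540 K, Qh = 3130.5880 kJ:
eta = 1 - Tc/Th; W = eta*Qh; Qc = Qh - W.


eta = 1 - 266.8540/737.0570 = 0.6379
W = 0.6379 * 3130.5880 = 1997.1479 kJ
Qc = 3130.5880 - 1997.1479 = 1133.4401 kJ

eta = 63.7947%, W = 1997.1479 kJ, Qc = 1133.4401 kJ


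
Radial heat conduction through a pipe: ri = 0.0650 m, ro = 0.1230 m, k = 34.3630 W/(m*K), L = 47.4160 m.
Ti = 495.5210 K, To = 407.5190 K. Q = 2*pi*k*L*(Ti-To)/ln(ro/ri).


dT = 88.0020 K
ln(ro/ri) = 0.6378
Q = 2*pi*34.3630*47.4160*88.0020 / 0.6378 = 1412556.6263 W

1412556.6263 W


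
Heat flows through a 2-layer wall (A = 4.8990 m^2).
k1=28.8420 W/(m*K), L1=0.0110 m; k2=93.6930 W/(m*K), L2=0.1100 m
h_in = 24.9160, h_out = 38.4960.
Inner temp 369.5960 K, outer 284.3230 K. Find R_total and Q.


R_conv_in = 1/(24.9160*4.8990) = 0.0082
R_1 = 0.0110/(28.8420*4.8990) = 7.7850e-05
R_2 = 0.1100/(93.6930*4.8990) = 0.0002
R_conv_out = 1/(38.4960*4.8990) = 0.0053
R_total = 0.0138 K/W
Q = 85.2730 / 0.0138 = 6173.6496 W

R_total = 0.0138 K/W, Q = 6173.6496 W


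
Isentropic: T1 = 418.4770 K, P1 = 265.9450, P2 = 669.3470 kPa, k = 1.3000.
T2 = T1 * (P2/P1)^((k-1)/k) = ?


(k-1)/k = 0.2308
(P2/P1)^exp = 1.2374
T2 = 418.4770 * 1.2374 = 517.8186 K

517.8186 K


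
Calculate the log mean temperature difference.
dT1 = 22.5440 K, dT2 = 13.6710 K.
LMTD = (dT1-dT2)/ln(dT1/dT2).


dT1/dT2 = 1.6490
ln(dT1/dT2) = 0.5002
LMTD = 8.8730 / 0.5002 = 17.7392 K

17.7392 K


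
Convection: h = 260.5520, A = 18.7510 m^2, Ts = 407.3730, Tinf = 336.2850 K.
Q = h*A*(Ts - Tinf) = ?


dT = 71.0880 K
Q = 260.5520 * 18.7510 * 71.0880 = 347308.2829 W

347308.2829 W


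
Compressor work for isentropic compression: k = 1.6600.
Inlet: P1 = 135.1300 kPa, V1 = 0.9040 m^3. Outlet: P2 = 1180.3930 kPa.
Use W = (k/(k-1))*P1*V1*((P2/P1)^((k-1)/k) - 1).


(k-1)/k = 0.3976
(P2/P1)^exp = 2.3672
W = 2.5152 * 135.1300 * 0.9040 * (2.3672 - 1) = 420.0764 kJ

420.0764 kJ


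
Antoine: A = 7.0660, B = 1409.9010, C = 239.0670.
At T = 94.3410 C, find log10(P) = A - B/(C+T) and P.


C+T = 333.4080
B/(C+T) = 4.2288
log10(P) = 7.0660 - 4.2288 = 2.8372
P = 10^2.8372 = 687.4549 mmHg

687.4549 mmHg


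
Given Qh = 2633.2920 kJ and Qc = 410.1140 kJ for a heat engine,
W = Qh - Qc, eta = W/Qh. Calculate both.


W = 2633.2920 - 410.1140 = 2223.1780 kJ
eta = 2223.1780 / 2633.2920 = 0.8443 = 84.4258%

W = 2223.1780 kJ, eta = 84.4258%


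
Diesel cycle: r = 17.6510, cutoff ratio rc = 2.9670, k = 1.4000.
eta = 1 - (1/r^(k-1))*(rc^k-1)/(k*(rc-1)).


r^(k-1) = 3.1529
rc^k = 4.5840
eta = 0.5872 = 58.7211%

58.7211%


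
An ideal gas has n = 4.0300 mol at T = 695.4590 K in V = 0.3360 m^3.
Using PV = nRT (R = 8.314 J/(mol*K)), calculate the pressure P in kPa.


P = nRT/V = 4.0300 * 8.314 * 695.4590 / 0.3360
= 23301.6459 / 0.3360 = 69350.1366 Pa = 69.3501 kPa

69.3501 kPa


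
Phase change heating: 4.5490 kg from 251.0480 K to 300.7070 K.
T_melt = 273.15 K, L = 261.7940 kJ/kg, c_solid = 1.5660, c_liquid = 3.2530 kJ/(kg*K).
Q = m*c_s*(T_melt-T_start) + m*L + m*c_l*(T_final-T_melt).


Q1 (sensible, solid) = 4.5490 * 1.5660 * 22.1020 = 157.4488 kJ
Q2 (latent) = 4.5490 * 261.7940 = 1190.9009 kJ
Q3 (sensible, liquid) = 4.5490 * 3.2530 * 27.5570 = 407.7856 kJ
Q_total = 1756.1353 kJ

1756.1353 kJ


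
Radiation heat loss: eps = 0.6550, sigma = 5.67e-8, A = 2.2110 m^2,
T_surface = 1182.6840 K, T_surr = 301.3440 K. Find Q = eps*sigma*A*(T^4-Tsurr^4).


T^4 = 1.9565e+12
Tsurr^4 = 8.2461e+09
Q = 0.6550 * 5.67e-8 * 2.2110 * 1.9482e+12 = 159975.5683 W

159975.5683 W


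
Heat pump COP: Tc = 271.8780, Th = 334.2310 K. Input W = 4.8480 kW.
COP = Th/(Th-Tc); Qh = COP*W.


COP = 334.2310 / 62.3530 = 5.3603
Qh = 5.3603 * 4.8480 = 25.9868 kW

COP = 5.3603, Qh = 25.9868 kW


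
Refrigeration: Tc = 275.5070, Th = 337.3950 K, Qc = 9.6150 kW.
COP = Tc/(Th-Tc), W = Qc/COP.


COP = 275.5070 / 61.8880 = 4.4517
W = 9.6150 / 4.4517 = 2.1598 kW

COP = 4.4517, W = 2.1598 kW


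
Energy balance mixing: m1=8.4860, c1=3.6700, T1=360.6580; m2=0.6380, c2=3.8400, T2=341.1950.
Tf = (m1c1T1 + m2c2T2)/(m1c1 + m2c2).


num = 12068.0962
den = 33.5935
Tf = 359.2386 K

359.2386 K


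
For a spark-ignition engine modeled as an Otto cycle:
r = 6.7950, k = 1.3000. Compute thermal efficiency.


r^(k-1) = 1.7769
eta = 1 - 1/1.7769 = 0.4372 = 43.7214%

43.7214%


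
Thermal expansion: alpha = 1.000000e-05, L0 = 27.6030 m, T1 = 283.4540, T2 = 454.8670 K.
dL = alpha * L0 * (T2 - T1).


dT = 171.4130 K
dL = 1.000000e-05 * 27.6030 * 171.4130 = 0.047315 m
L_final = 27.650315 m

dL = 0.047315 m


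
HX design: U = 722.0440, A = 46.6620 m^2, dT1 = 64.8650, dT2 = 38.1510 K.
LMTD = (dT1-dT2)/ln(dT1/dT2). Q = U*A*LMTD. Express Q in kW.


LMTD = 50.3320 K
Q = 722.0440 * 46.6620 * 50.3320 = 1695785.2140 W = 1695.7852 kW

1695.7852 kW


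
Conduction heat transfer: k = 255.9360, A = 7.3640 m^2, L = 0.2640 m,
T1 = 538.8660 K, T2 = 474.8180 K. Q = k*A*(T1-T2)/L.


dT = 64.0480 K
Q = 255.9360 * 7.3640 * 64.0480 / 0.2640 = 457242.7245 W

457242.7245 W


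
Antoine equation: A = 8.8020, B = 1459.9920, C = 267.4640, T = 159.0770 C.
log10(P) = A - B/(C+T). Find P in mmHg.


C+T = 426.5410
B/(C+T) = 3.4229
log10(P) = 8.8020 - 3.4229 = 5.3791
P = 10^5.3791 = 239406.3192 mmHg

239406.3192 mmHg


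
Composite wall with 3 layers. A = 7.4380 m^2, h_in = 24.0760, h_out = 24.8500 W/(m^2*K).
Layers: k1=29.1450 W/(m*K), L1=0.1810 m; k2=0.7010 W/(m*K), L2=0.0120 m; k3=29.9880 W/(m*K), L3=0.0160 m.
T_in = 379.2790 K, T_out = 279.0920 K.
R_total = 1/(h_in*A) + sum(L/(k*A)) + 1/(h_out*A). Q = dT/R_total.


R_conv_in = 1/(24.0760*7.4380) = 0.0056
R_1 = 0.1810/(29.1450*7.4380) = 0.0008
R_2 = 0.0120/(0.7010*7.4380) = 0.0023
R_3 = 0.0160/(29.9880*7.4380) = 7.1733e-05
R_conv_out = 1/(24.8500*7.4380) = 0.0054
R_total = 0.0142 K/W
Q = 100.1870 / 0.0142 = 7054.1359 W

R_total = 0.0142 K/W, Q = 7054.1359 W


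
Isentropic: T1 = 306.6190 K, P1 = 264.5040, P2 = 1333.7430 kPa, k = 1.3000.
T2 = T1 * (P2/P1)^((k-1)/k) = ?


(k-1)/k = 0.2308
(P2/P1)^exp = 1.4526
T2 = 306.6190 * 1.4526 = 445.3964 K

445.3964 K


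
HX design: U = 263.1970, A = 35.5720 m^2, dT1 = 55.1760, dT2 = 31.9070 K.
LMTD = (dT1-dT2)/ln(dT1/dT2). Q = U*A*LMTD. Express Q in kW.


LMTD = 42.4847 K
Q = 263.1970 * 35.5720 * 42.4847 = 397760.9022 W = 397.7609 kW

397.7609 kW


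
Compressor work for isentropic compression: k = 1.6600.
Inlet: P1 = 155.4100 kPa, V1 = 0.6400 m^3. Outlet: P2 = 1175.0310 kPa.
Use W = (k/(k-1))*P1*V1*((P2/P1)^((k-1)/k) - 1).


(k-1)/k = 0.3976
(P2/P1)^exp = 2.2352
W = 2.5152 * 155.4100 * 0.6400 * (2.2352 - 1) = 308.9945 kJ

308.9945 kJ


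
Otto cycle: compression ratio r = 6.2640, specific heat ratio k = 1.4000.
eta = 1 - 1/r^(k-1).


r^(k-1) = 2.0832
eta = 1 - 1/2.0832 = 0.5200 = 51.9980%

51.9980%


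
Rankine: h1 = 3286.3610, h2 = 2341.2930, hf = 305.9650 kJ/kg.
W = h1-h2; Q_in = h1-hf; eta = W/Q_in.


W = 945.0680 kJ/kg
Q_in = 2980.3960 kJ/kg
eta = 0.3171 = 31.7095%

eta = 31.7095%


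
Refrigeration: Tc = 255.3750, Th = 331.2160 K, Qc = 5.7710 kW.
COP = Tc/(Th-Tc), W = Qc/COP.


COP = 255.3750 / 75.8410 = 3.3672
W = 5.7710 / 3.3672 = 1.7139 kW

COP = 3.3672, W = 1.7139 kW


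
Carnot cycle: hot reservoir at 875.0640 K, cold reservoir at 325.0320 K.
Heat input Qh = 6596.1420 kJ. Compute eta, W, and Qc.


eta = 1 - 325.0320/875.0640 = 0.6286
W = 0.6286 * 6596.1420 = 4146.0844 kJ
Qc = 6596.1420 - 4146.0844 = 2450.0576 kJ

eta = 62.8562%, W = 4146.0844 kJ, Qc = 2450.0576 kJ


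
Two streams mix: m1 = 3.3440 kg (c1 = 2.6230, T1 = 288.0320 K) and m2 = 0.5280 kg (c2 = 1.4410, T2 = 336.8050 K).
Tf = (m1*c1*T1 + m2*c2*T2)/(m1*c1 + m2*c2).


num = 2782.6759
den = 9.5322
Tf = 291.9250 K

291.9250 K


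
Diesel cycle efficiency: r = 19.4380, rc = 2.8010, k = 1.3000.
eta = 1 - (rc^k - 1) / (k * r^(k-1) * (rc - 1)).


r^(k-1) = 2.4355
rc^k = 3.8151
eta = 0.5063 = 50.6323%

50.6323%


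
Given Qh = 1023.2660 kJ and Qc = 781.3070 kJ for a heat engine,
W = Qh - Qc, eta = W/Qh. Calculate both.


W = 1023.2660 - 781.3070 = 241.9590 kJ
eta = 241.9590 / 1023.2660 = 0.2365 = 23.6458%

W = 241.9590 kJ, eta = 23.6458%


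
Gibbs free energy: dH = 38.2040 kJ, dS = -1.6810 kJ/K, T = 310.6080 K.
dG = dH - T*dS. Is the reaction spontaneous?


T*dS = 310.6080 * -1.6810 = -522.1320 kJ
dG = 38.2040 + 522.1320 = 560.3360 kJ (non-spontaneous)

dG = 560.3360 kJ, non-spontaneous


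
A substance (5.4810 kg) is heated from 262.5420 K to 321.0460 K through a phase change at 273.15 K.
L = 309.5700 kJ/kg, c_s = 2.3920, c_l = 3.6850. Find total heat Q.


Q1 (sensible, solid) = 5.4810 * 2.3920 * 10.6080 = 139.0767 kJ
Q2 (latent) = 5.4810 * 309.5700 = 1696.7532 kJ
Q3 (sensible, liquid) = 5.4810 * 3.6850 * 47.8960 = 967.3787 kJ
Q_total = 2803.2086 kJ

2803.2086 kJ


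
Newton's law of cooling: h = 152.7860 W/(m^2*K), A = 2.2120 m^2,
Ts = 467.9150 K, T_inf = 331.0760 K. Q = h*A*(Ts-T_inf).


dT = 136.8390 K
Q = 152.7860 * 2.2120 * 136.8390 = 46246.4686 W

46246.4686 W


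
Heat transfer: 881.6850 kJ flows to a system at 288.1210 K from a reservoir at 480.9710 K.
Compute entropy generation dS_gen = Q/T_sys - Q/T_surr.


dS_sys = 881.6850/288.1210 = 3.0601 kJ/K
dS_surr = -881.6850/480.9710 = -1.8331 kJ/K
dS_gen = 3.0601 - 1.8331 = 1.2270 kJ/K (irreversible)

dS_gen = 1.2270 kJ/K, irreversible


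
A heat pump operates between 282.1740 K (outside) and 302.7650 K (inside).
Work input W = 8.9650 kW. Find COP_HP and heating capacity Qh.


COP = 302.7650 / 20.5910 = 14.7038
Qh = 14.7038 * 8.9650 = 131.8192 kW

COP = 14.7038, Qh = 131.8192 kW


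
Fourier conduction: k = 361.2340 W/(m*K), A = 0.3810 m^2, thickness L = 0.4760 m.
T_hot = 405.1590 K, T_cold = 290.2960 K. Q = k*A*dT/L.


dT = 114.8630 K
Q = 361.2340 * 0.3810 * 114.8630 / 0.4760 = 33211.3705 W

33211.3705 W


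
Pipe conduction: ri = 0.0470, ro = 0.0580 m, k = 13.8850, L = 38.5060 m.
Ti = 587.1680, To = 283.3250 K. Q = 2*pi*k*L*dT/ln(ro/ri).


dT = 303.8430 K
ln(ro/ri) = 0.2103
Q = 2*pi*13.8850*38.5060*303.8430 / 0.2103 = 4853707.5254 W

4853707.5254 W


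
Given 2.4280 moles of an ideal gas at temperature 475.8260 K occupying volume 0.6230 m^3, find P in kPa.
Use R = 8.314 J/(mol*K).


P = nRT/V = 2.4280 * 8.314 * 475.8260 / 0.6230
= 9605.2102 / 0.6230 = 15417.6728 Pa = 15.4177 kPa

15.4177 kPa


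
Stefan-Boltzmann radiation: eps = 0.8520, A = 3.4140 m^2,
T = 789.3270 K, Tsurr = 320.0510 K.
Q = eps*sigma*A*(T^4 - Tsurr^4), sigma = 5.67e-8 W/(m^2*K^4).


T^4 = 3.8818e+11
Tsurr^4 = 1.0492e+10
Q = 0.8520 * 5.67e-8 * 3.4140 * 3.7768e+11 = 62289.2892 W

62289.2892 W


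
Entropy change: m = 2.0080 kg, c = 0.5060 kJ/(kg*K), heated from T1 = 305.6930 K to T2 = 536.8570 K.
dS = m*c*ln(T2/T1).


T2/T1 = 1.7562
ln(T2/T1) = 0.5632
dS = 2.0080 * 0.5060 * 0.5632 = 0.5722 kJ/K

0.5722 kJ/K


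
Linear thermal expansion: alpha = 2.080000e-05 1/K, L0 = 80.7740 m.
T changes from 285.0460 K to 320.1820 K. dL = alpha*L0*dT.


dT = 35.1360 K
dL = 2.080000e-05 * 80.7740 * 35.1360 = 0.059032 m
L_final = 80.833032 m

dL = 0.059032 m


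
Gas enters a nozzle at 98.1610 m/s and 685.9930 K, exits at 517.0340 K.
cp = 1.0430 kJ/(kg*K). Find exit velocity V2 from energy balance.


dT = 168.9590 K
2*cp*1000*dT = 352448.4740
V1^2 = 9635.5819
V2 = sqrt(362084.0559) = 601.7342 m/s

601.7342 m/s


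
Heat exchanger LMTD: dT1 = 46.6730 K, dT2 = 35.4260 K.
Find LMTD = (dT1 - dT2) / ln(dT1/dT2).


dT1/dT2 = 1.3175
ln(dT1/dT2) = 0.2757
LMTD = 11.2470 / 0.2757 = 40.7914 K

40.7914 K


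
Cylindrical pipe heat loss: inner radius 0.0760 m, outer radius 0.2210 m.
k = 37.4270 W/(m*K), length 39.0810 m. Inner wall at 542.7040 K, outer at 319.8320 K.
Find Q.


dT = 222.8720 K
ln(ro/ri) = 1.0674
Q = 2*pi*37.4270*39.0810*222.8720 / 1.0674 = 1918876.0361 W

1918876.0361 W


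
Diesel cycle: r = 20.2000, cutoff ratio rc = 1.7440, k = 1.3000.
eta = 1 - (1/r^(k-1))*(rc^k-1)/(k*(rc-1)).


r^(k-1) = 2.4638
rc^k = 2.0607
eta = 0.5549 = 55.4895%

55.4895%


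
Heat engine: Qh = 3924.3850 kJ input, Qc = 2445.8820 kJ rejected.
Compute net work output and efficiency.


W = 3924.3850 - 2445.8820 = 1478.5030 kJ
eta = 1478.5030 / 3924.3850 = 0.3767 = 37.6748%

W = 1478.5030 kJ, eta = 37.6748%


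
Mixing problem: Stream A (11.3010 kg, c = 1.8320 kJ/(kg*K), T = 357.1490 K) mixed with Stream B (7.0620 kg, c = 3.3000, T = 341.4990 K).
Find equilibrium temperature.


num = 15352.7076
den = 44.0080
Tf = 348.8615 K

348.8615 K


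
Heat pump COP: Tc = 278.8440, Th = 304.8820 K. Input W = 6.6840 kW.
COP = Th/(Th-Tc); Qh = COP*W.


COP = 304.8820 / 26.0380 = 11.7091
Qh = 11.7091 * 6.6840 = 78.2637 kW

COP = 11.7091, Qh = 78.2637 kW


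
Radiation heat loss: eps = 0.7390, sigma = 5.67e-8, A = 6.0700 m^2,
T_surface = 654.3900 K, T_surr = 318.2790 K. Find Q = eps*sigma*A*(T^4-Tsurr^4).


T^4 = 1.8338e+11
Tsurr^4 = 1.0262e+10
Q = 0.7390 * 5.67e-8 * 6.0700 * 1.7312e+11 = 44030.4120 W

44030.4120 W


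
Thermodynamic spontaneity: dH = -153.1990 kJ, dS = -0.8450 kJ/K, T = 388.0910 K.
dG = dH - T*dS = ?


T*dS = 388.0910 * -0.8450 = -327.9369 kJ
dG = -153.1990 + 327.9369 = 174.7379 kJ (non-spontaneous)

dG = 174.7379 kJ, non-spontaneous


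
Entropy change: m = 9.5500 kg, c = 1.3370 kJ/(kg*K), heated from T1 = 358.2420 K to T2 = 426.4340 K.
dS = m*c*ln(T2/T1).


T2/T1 = 1.1904
ln(T2/T1) = 0.1742
dS = 9.5500 * 1.3370 * 0.1742 = 2.2249 kJ/K

2.2249 kJ/K


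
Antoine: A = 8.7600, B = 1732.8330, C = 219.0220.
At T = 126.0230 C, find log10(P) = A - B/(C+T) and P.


C+T = 345.0450
B/(C+T) = 5.0220
log10(P) = 8.7600 - 5.0220 = 3.7380
P = 10^3.7380 = 5469.5387 mmHg

5469.5387 mmHg


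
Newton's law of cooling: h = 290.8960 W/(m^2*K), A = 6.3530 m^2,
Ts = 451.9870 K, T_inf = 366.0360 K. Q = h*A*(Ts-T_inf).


dT = 85.9510 K
Q = 290.8960 * 6.3530 * 85.9510 = 158842.8017 W

158842.8017 W


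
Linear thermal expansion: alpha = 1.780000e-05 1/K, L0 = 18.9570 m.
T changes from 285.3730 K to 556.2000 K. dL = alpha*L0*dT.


dT = 270.8270 K
dL = 1.780000e-05 * 18.9570 * 270.8270 = 0.091386 m
L_final = 19.048386 m

dL = 0.091386 m


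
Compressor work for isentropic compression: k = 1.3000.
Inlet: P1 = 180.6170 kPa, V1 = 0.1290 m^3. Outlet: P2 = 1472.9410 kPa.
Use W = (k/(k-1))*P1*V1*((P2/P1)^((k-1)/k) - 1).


(k-1)/k = 0.2308
(P2/P1)^exp = 1.6230
W = 4.3333 * 180.6170 * 0.1290 * (1.6230 - 1) = 62.9052 kJ

62.9052 kJ


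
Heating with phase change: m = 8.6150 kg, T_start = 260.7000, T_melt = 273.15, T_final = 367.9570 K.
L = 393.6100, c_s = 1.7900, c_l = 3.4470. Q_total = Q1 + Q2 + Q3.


Q1 (sensible, solid) = 8.6150 * 1.7900 * 12.4500 = 191.9896 kJ
Q2 (latent) = 8.6150 * 393.6100 = 3390.9502 kJ
Q3 (sensible, liquid) = 8.6150 * 3.4470 * 94.8070 = 2815.3797 kJ
Q_total = 6398.3194 kJ

6398.3194 kJ


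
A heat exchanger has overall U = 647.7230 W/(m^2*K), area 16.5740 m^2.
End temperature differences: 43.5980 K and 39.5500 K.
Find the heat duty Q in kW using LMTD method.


LMTD = 41.5411 K
Q = 647.7230 * 16.5740 * 41.5411 = 445959.0652 W = 445.9591 kW

445.9591 kW


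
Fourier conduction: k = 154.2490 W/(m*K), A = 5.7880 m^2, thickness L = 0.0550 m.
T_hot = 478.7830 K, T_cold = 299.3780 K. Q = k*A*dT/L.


dT = 179.4050 K
Q = 154.2490 * 5.7880 * 179.4050 / 0.0550 = 2912210.2945 W

2912210.2945 W


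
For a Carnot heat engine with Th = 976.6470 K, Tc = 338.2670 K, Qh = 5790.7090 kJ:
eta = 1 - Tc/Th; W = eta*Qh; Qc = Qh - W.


eta = 1 - 338.2670/976.6470 = 0.6536
W = 0.6536 * 5790.7090 = 3785.0654 kJ
Qc = 5790.7090 - 3785.0654 = 2005.6436 kJ

eta = 65.3645%, W = 3785.0654 kJ, Qc = 2005.6436 kJ


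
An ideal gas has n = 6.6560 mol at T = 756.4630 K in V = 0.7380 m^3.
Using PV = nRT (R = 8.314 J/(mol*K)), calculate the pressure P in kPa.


P = nRT/V = 6.6560 * 8.314 * 756.4630 / 0.7380
= 41861.1374 / 0.7380 = 56722.4084 Pa = 56.7224 kPa

56.7224 kPa


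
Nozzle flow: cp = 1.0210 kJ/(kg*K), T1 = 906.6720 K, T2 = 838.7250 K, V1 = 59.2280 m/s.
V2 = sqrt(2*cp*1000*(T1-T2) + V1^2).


dT = 67.9470 K
2*cp*1000*dT = 138747.7740
V1^2 = 3507.9560
V2 = sqrt(142255.7300) = 377.1680 m/s

377.1680 m/s


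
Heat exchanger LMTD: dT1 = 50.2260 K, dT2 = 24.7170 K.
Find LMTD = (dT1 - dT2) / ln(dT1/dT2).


dT1/dT2 = 2.0320
ln(dT1/dT2) = 0.7090
LMTD = 25.5090 / 0.7090 = 35.9767 K

35.9767 K


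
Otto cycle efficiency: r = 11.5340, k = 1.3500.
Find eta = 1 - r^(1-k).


r^(k-1) = 2.3534
eta = 1 - 1/2.3534 = 0.5751 = 57.5080%

57.5080%


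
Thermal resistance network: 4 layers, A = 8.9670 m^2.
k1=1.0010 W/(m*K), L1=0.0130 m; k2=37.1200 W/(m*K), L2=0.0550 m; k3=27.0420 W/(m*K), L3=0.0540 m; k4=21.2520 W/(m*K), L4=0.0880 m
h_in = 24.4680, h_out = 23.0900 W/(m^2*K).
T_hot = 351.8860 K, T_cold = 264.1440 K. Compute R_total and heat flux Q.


R_conv_in = 1/(24.4680*8.9670) = 0.0046
R_1 = 0.0130/(1.0010*8.9670) = 0.0014
R_2 = 0.0550/(37.1200*8.9670) = 0.0002
R_3 = 0.0540/(27.0420*8.9670) = 0.0002
R_4 = 0.0880/(21.2520*8.9670) = 0.0005
R_conv_out = 1/(23.0900*8.9670) = 0.0048
R_total = 0.0117 K/W
Q = 87.7420 / 0.0117 = 7508.5505 W

R_total = 0.0117 K/W, Q = 7508.5505 W
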